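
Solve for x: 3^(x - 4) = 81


Express both sides with the same base.
81 = 3^4
Since the bases match, equate exponents: x - 4 = 4
So x = 4 - (-4) = 8

x = 8


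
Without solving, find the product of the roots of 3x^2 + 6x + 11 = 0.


By Vieta's formulas for ax^2 + bx + c = 0:
  Sum of roots = -b/a
  Product of roots = c/a

Here a = 3, b = 6, c = 11
Sum = -(6)/3 = -2
Product = 11/3 = 11/3

Product = 11/3


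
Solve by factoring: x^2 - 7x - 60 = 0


We need two numbers that multiply to -60 and add to -7.
Those numbers are 5 and -12 (since 5 * (-12) = -60 and 5 + (-12) = -7).
So x^2 - 7x - 60 = (x + 5)(x - 12) = 0
Setting each factor to zero: x = -5 or x = 12

x = -5, x = 12


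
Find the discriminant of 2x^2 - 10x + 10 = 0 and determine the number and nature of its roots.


For ax^2 + bx + c = 0, discriminant D = b^2 - 4ac
Here a = 2, b = -10, c = 10
D = (-10)^2 - 4(2)(10) = 100 - 80 = 20

D = 20 > 0 but not a perfect square
The equation has 2 distinct real irrational roots.

Discriminant = 20, 2 distinct real irrational roots


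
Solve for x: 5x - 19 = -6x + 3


Starting with: 5x - 19 = -6x + 3
Move all x terms to left: (5 + 6)x = 3 + 19
Simplify: 11x = 22
Divide both sides by 11: x = 2

x = 2


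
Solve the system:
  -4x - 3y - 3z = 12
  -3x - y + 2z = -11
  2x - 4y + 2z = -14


Using Cramer's rule. Expand each determinant along the first row.
D  = (-4)*[(-1)*2 - 2*(-4)] - (-3)*[(-3)*2 - 2*2] + (-3)*[(-3)*(-4) - (-1)*2]
  = (-4)*(6) - (-3)*(-10) + (-3)*(14) = -96
Dx = 12*[(-1)*2 - 2*(-4)] - (-3)*[(-11)*2 - 2*(-14)] + (-3)*[(-11)*(-4) - (-1)*(-14)]
  = 12*(6) - (-3)*(6) + (-3)*(30) = 0
Dy = (-4)*[(-11)*2 - 2*(-14)] - 12*[(-3)*2 - 2*2] + (-3)*[(-3)*(-14) - (-11)*2]
  = (-4)*(6) - 12*(-10) + (-3)*(64) = -96
Dz = (-4)*[(-1)*(-14) - (-11)*(-4)] - (-3)*[(-3)*(-14) - (-11)*2] + 12*[(-3)*(-4) - (-1)*2]
  = (-4)*(-30) - (-3)*(64) + 12*(14) = 480
x = Dx/D = 0/-96 = 0, y = Dy/D = -96/-96 = 1, z = Dz/D = 480/-96 = -5
Check eq1: (-4)(0) + (-3)(1) + (-3)(-5) = 12 = 12 ✓
Check eq2: (-3)(0) + (-1)(1) + (2)(-5) = -11 = -11 ✓
Check eq3: (2)(0) + (-4)(1) + (2)(-5) = -14 = -14 ✓

x = 0, y = 1, z = -5


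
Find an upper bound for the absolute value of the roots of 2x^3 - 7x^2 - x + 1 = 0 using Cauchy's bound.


Cauchy's bound: all roots r satisfy |r| <= 1 + max(|a_i/a_n|) for i = 0,...,n-1
where a_n is the leading coefficient.

Coefficients: [2, -7, -1, 1]
Leading coefficient a_n = 2
Ratios |a_i/a_n|: 7/2, 1/2, 1/2
Maximum ratio: 7/2
Cauchy's bound: |r| <= 1 + 7/2 = 9/2

Upper bound = 9/2


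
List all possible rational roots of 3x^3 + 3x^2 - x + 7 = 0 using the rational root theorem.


Rational root theorem: possible roots are ±p/q where:
  p divides the constant term (7): p ∈ {1, 7}
  q divides the leading coefficient (3): q ∈ {1, 3}

All possible rational roots: -7, -7/3, -1, -1/3, 1/3, 1, 7/3, 7

-7, -7/3, -1, -1/3, 1/3, 1, 7/3, 7


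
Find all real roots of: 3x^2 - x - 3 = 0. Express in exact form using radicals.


Using the quadratic formula: x = (-b ± sqrt(b^2 - 4ac)) / (2a)
Here a = 3, b = -1, c = -3
Discriminant = b^2 - 4ac = (-1)^2 - 4(3)(-3) = 1 + 36 = 37
Since discriminant = 37 > 0, there are two real roots.
x = (1 ± sqrt(37)) / 6
Numerically: x ≈ 1.1805 or x ≈ -0.8471

x = (1 + sqrt(37)) / 6 or x = (1 - sqrt(37)) / 6


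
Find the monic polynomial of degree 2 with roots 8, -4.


A monic polynomial with roots 8, -4 is:
p(x) = (x - 8)(x + 4)
After multiplying by (x - 8): x - 8
After multiplying by (x + 4): x^2 - 4x - 32

x^2 - 4x - 32


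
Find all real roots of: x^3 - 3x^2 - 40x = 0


The constant term is 0, so x = 0 is a root. Factor out x:
  x(x^2 - 3x - 40) = 0
Solve the quadratic x^2 - 3x - 40 = 0: discriminant = (-3)^2 - 4(1)(-40) = 9 + 160 = 169.
sqrt(169) = 13, so x = (3 ± 13)/2: x = 8 or x = -5.

x = -5, x = 0, x = 8


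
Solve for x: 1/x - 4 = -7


Subtract -4 from both sides: 1/x = -3
Multiply both sides by x: 1 = -3 * x
Divide by -3: x = -1/3

x = -1/3


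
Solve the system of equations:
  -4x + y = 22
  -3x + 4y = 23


Using Cramer's rule:
Determinant D = (-4)(4) - (-3)(1) = -16 + 3 = -13
Dx = (22)(4) - (23)(1) = 88 - 23 = 65
Dy = (-4)(23) - (-3)(22) = -92 + 66 = -26
x = Dx/D = 65/-13 = -5
y = Dy/D = -26/-13 = 2

x = -5, y = 2


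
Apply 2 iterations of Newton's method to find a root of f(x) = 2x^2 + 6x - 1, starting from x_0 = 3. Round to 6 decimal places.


Newton's method: x_(n+1) = x_n - f(x_n)/f'(x_n)
f(x) = 2x^2 + 6x - 1
f'(x) = 4x + 6

Iteration 1:
  f(3.000000) = 35.000000
  f'(3.000000) = 18.000000
  x_1 = 3.000000 - (35.000000)/(18.000000) = 1.055556

Iteration 2:
  f(1.055556) = 7.561728
  f'(1.055556) = 10.222222
  x_2 = 1.055556 - (7.561728)/(10.222222) = 0.315821

x_2 = 0.315821


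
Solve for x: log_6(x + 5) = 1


Convert to exponential form: x + 5 = 6^1 = 6
x = 6 - 5 = 1
Check: log_6(1 + 5) = log_6(6) = log_6(6) = 1 ✓

x = 1


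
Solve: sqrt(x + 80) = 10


Square both sides: x + 80 = 10^2 = 100
x = 100 - 80 = 20
x = 20
Check: sqrt(1*20 + 80) = sqrt(100) = 10 ✓

x = 20


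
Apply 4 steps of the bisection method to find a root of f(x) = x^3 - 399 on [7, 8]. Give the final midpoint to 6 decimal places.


f(x) = x^3 - 399
f(7) = -56 < 0
f(8) = 113 > 0

Step 1: midpoint = (7.000000 + 8.000000)/2 = 7.500000
  f(7.500000) = 22.875000
  f(mid) > 0, so root is in [7.000000, 7.500000]

Step 2: midpoint = (7.000000 + 7.500000)/2 = 7.250000
  f(7.250000) = -17.921875
  f(mid) < 0, so root is in [7.250000, 7.500000]

Step 3: midpoint = (7.250000 + 7.500000)/2 = 7.375000
  f(7.375000) = 2.130859
  f(mid) > 0, so root is in [7.250000, 7.375000]

Step 4: midpoint = (7.250000 + 7.375000)/2 = 7.312500
  f(7.312500) = -7.981201
  f(mid) < 0, so root is in [7.312500, 7.375000]

midpoint = 7.312500


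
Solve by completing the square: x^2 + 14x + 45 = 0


Start: x^2 + 14x + 45 = 0
Move constant: x^2 + 14x = -45
Half of 14 is 7, squared is 49
Add 49 to both sides: x^2 + 14x + 49 = 4
(x + 7)^2 = 4
x + 7 = ±2
x = -7 + 2 = -5 or x = -7 - 2 = -9

x = -9, x = -5


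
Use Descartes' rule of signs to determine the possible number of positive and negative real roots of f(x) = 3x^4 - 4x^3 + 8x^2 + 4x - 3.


Descartes' rule of signs:

For positive roots, count sign changes in f(x) = 3x^4 - 4x^3 + 8x^2 + 4x - 3:
Signs of coefficients: +, -, +, +, -
Number of sign changes: 3
Possible positive real roots: 3, 1

For negative roots, examine f(-x) = 3x^4 + 4x^3 + 8x^2 - 4x - 3:
Signs of coefficients: +, +, +, -, -
Number of sign changes: 1
Possible negative real roots: 1

Positive roots: 3 or 1; Negative roots: 1


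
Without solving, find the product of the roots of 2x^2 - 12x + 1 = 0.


By Vieta's formulas for ax^2 + bx + c = 0:
  Sum of roots = -b/a
  Product of roots = c/a

Here a = 2, b = -12, c = 1
Sum = -(-12)/2 = 6
Product = 1/2 = 1/2

Product = 1/2


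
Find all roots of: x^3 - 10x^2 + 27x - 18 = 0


Let p(x) = x^3 - 10x^2 + 27x - 18. By the rational root theorem (leading coefficient 1), any rational root is an integer divisor of 18: try ±1, ±2, ... in turn.
Test x = 1: value = 0 ✓, so (x - 1) is a factor.
Synthetic division by (x - 1): bring down 1; 1(1) - 10 = -9; (-9)(1) + 27 = 18; 18(1) - 18 = 0 → quotient x^2 - 9x + 18, remainder 0.
Solve the quadratic x^2 - 9x + 18 = 0: discriminant = (-9)^2 - 4(1)(18) = 81 - 72 = 9.
sqrt(9) = 3, so x = (9 ± 3)/2: x = 6 or x = 3.
Collecting all roots found:

x = 1, x = 3, x = 6


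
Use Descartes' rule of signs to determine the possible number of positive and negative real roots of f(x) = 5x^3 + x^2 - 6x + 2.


Descartes' rule of signs:

For positive roots, count sign changes in f(x) = 5x^3 + x^2 - 6x + 2:
Signs of coefficients: +, +, -, +
Number of sign changes: 2
Possible positive real roots: 2, 0

For negative roots, examine f(-x) = -5x^3 + x^2 + 6x + 2:
Signs of coefficients: -, +, +, +
Number of sign changes: 1
Possible negative real roots: 1

Positive roots: 2 or 0; Negative roots: 1


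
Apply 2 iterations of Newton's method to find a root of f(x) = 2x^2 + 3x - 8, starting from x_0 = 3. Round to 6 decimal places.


Newton's method: x_(n+1) = x_n - f(x_n)/f'(x_n)
f(x) = 2x^2 + 3x - 8
f'(x) = 4x + 3

Iteration 1:
  f(3.000000) = 19.000000
  f'(3.000000) = 15.000000
  x_1 = 3.000000 - (19.000000)/(15.000000) = 1.733333

Iteration 2:
  f(1.733333) = 3.208889
  f'(1.733333) = 9.933333
  x_2 = 1.733333 - (3.208889)/(9.933333) = 1.410291

x_2 = 1.410291


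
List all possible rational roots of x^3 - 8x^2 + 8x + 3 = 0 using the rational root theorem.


Rational root theorem: possible roots are ±p/q where:
  p divides the constant term (3): p ∈ {1, 3}
  q divides the leading coefficient (1): q ∈ {1}

All possible rational roots: -3, -1, 1, 3

-3, -1, 1, 3


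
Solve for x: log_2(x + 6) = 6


Convert to exponential form: x + 6 = 2^6 = 64
x = 64 - 6 = 58
Check: log_2(58 + 6) = log_2(64) = log_2(64) = 6 ✓

x = 58


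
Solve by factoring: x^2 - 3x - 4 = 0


We need two numbers that multiply to -4 and add to -3.
Those numbers are -4 and 1 (since (-4) * 1 = -4 and (-4) + 1 = -3).
So x^2 - 3x - 4 = (x - 4)(x + 1) = 0
Setting each factor to zero: x = 4 or x = -1

x = -1, x = 4


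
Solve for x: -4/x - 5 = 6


Subtract -5 from both sides: -4/x = 11
Multiply both sides by x: -4 = 11 * x
Divide by 11: x = -4/11

x = -4/11


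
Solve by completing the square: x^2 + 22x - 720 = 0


Start: x^2 + 22x - 720 = 0
Move constant: x^2 + 22x = 720
Half of 22 is 11, squared is 121
Add 121 to both sides: x^2 + 22x + 121 = 841
(x + 11)^2 = 841
x + 11 = ±29
x = -11 + 29 = 18 or x = -11 - 29 = -40

x = -40, x = 18


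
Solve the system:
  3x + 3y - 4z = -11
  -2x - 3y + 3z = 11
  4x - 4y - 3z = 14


Using Cramer's rule. Expand each determinant along the first row.
D  = 3*[(-3)*(-3) - 3*(-4)] - 3*[(-2)*(-3) - 3*4] + (-4)*[(-2)*(-4) - (-3)*4]
  = 3*(21) - 3*(-6) + (-4)*(20) = 1
Dx = (-11)*[(-3)*(-3) - 3*(-4)] - 3*[11*(-3) - 3*14] + (-4)*[11*(-4) - (-3)*14]
  = (-11)*(21) - 3*(-75) + (-4)*(-2) = 2
Dy = 3*[11*(-3) - 3*14] - (-11)*[(-2)*(-3) - 3*4] + (-4)*[(-2)*14 - 11*4]
  = 3*(-75) - (-11)*(-6) + (-4)*(-72) = -3
Dz = 3*[(-3)*14 - 11*(-4)] - 3*[(-2)*14 - 11*4] + (-11)*[(-2)*(-4) - (-3)*4]
  = 3*(2) - 3*(-72) + (-11)*(20) = 2
x = Dx/D = 2/1 = 2, y = Dy/D = -3/1 = -3, z = Dz/D = 2/1 = 2
Check eq1: (3)(2) + (3)(-3) + (-4)(2) = -11 = -11 ✓
Check eq2: (-2)(2) + (-3)(-3) + (3)(2) = 11 = 11 ✓
Check eq3: (4)(2) + (-4)(-3) + (-3)(2) = 14 = 14 ✓

x = 2, y = -3, z = 2


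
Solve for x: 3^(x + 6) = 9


Express both sides with the same base.
9 = 3^2
Since the bases match, equate exponents: x + 6 = 2
So x = 2 - (6) = -4

x = -4


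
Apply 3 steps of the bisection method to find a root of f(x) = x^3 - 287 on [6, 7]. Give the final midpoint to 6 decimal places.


f(x) = x^3 - 287
f(6) = -71 < 0
f(7) = 56 > 0

Step 1: midpoint = (6.000000 + 7.000000)/2 = 6.500000
  f(6.500000) = -12.375000
  f(mid) < 0, so root is in [6.500000, 7.000000]

Step 2: midpoint = (6.500000 + 7.000000)/2 = 6.750000
  f(6.750000) = 20.546875
  f(mid) > 0, so root is in [6.500000, 6.750000]

Step 3: midpoint = (6.500000 + 6.750000)/2 = 6.625000
  f(6.625000) = 3.775391
  f(mid) > 0, so root is in [6.500000, 6.625000]

midpoint = 6.625000


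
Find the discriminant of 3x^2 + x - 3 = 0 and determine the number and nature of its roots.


For ax^2 + bx + c = 0, discriminant D = b^2 - 4ac
Here a = 3, b = 1, c = -3
D = (1)^2 - 4(3)(-3) = 1 + 36 = 37

D = 37 > 0 but not a perfect square
The equation has 2 distinct real irrational roots.

Discriminant = 37, 2 distinct real irrational roots


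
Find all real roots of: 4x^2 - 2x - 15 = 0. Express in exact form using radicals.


Using the quadratic formula: x = (-b ± sqrt(b^2 - 4ac)) / (2a)
Here a = 4, b = -2, c = -15
Discriminant = b^2 - 4ac = (-2)^2 - 4(4)(-15) = 4 + 240 = 244
Since discriminant = 244 > 0, there are two real roots.
x = (2 ± 2*sqrt(61)) / 8
Simplifying: x = (1 ± sqrt(61)) / 4
Numerically: x ≈ 2.2026 or x ≈ -1.7026

x = (1 + sqrt(61)) / 4 or x = (1 - sqrt(61)) / 4


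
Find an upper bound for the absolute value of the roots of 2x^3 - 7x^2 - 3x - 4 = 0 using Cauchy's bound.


Cauchy's bound: all roots r satisfy |r| <= 1 + max(|a_i/a_n|) for i = 0,...,n-1
where a_n is the leading coefficient.

Coefficients: [2, -7, -3, -4]
Leading coefficient a_n = 2
Ratios |a_i/a_n|: 7/2, 3/2, 2
Maximum ratio: 7/2
Cauchy's bound: |r| <= 1 + 7/2 = 9/2

Upper bound = 9/2


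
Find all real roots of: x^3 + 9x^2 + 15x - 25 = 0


Let p(x) = x^3 + 9x^2 + 15x - 25. By the rational root theorem (leading coefficient 1), any rational root is an integer divisor of 25: try ±1, ±2, ... in turn.
Test x = 1: value = 0 ✓, so (x - 1) is a factor.
Synthetic division by (x - 1): bring down 1; 1(1) + 9 = 10; 10(1) + 15 = 25; 25(1) - 25 = 0 → quotient x^2 + 10x + 25, remainder 0.
Solve the quadratic x^2 + 10x + 25 = 0: discriminant = 10^2 - 4(1)(25) = 100 - 100 = 0.
Discriminant = 0, so a double root: x = -10/2 = -5.

x = -5 (multiplicity 2), x = 1


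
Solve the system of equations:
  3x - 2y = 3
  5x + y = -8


Using Cramer's rule:
Determinant D = (3)(1) - (5)(-2) = 3 + 10 = 13
Dx = (3)(1) - (-8)(-2) = 3 - 16 = -13
Dy = (3)(-8) - (5)(3) = -24 - 15 = -39
x = Dx/D = -13/13 = -1
y = Dy/D = -39/13 = -3

x = -1, y = -3


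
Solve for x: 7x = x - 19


Starting with: 7x = x - 19
Move all x terms to left: (7 - 1)x = -19 - 0
Simplify: 6x = -19
Divide both sides by 6: x = -19/6

x = -19/6


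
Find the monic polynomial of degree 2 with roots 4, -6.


A monic polynomial with roots 4, -6 is:
p(x) = (x - 4)(x + 6)
After multiplying by (x - 4): x - 4
After multiplying by (x + 6): x^2 + 2x - 24

x^2 + 2x - 24


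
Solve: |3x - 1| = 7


An absolute value equation |expr| = 7 gives two cases:
Case 1: 3x - 1 = 7
  3x = 8, so x = 8/3
Case 2: 3x - 1 = -7
  3x = -6, so x = -2

x = -2, x = 8/3


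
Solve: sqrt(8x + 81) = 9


Square both sides: 8x + 81 = 9^2 = 81
8x = 81 - 81 = 0
x = 0
Check: sqrt(8*0 + 81) = sqrt(81) = 9 ✓

x = 0


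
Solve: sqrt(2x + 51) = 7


Square both sides: 2x + 51 = 7^2 = 49
2x = 49 - 51 = -2
x = -1
Check: sqrt(2*(-1) + 51) = sqrt(49) = 7 ✓

x = -1


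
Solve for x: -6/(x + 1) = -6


Multiply both sides by (x + 1): -6 = -6(x + 1)
Distribute: -6 = -6x - 6
-6x = -6 + 6 = 0
x = 0

x = 0


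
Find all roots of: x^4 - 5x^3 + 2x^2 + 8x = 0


The constant term is 0, so x = 0 is a root. Factor out x:
  x^3 - 5x^2 + 2x + 8 = 0
Let p(x) = x^3 - 5x^2 + 2x + 8. By the rational root theorem (leading coefficient 1), any rational root is an integer divisor of 8: try ±1, ±2, ... in turn.
Test x = 1: value = 6 ≠ 0.
Test x = -1: value = 0 ✓, so (x + 1) is a factor.
Synthetic division by (x + 1): bring down 1; 1(-1) - 5 = -6; (-6)(-1) + 2 = 8; 8(-1) + 8 = 0 → quotient x^2 - 6x + 8, remainder 0.
Solve the quadratic x^2 - 6x + 8 = 0: discriminant = (-6)^2 - 4(1)(8) = 36 - 32 = 4.
sqrt(4) = 2, so x = (6 ± 2)/2: x = 4 or x = 2.
Collecting all roots found:

x = -1, x = 0, x = 2, x = 4


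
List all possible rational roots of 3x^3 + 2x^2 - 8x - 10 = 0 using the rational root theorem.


Rational root theorem: possible roots are ±p/q where:
  p divides the constant term (-10): p ∈ {1, 2, 5, 10}
  q divides the leading coefficient (3): q ∈ {1, 3}

All possible rational roots: -10, -5, -10/3, -2, -5/3, -1, -2/3, -1/3, 1/3, 2/3, 1, 5/3, 2, 10/3, 5, 10

-10, -5, -10/3, -2, -5/3, -1, -2/3, -1/3, 1/3, 2/3, 1, 5/3, 2, 10/3, 5, 10


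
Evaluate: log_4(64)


We need the exponent such that 4^? = 64
4^3 = 64
Therefore log_4(64) = 3

3


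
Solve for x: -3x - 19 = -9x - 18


Starting with: -3x - 19 = -9x - 18
Move all x terms to left: (-3 + 9)x = -18 + 19
Simplify: 6x = 1
Divide both sides by 6: x = 1/6

x = 1/6


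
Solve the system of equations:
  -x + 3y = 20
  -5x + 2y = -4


Using Cramer's rule:
Determinant D = (-1)(2) - (-5)(3) = -2 + 15 = 13
Dx = (20)(2) - (-4)(3) = 40 + 12 = 52
Dy = (-1)(-4) - (-5)(20) = 4 + 100 = 104
x = Dx/D = 52/13 = 4
y = Dy/D = 104/13 = 8

x = 4, y = 8


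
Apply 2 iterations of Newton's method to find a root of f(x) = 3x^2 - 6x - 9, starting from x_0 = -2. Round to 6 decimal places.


Newton's method: x_(n+1) = x_n - f(x_n)/f'(x_n)
f(x) = 3x^2 - 6x - 9
f'(x) = 6x - 6

Iteration 1:
  f(-2.000000) = 15.000000
  f'(-2.000000) = -18.000000
  x_1 = -2.000000 - (15.000000)/(-18.000000) = -1.166667

Iteration 2:
  f(-1.166667) = 2.083333
  f'(-1.166667) = -13.000000
  x_2 = -1.166667 - (2.083333)/(-13.000000) = -1.006410

x_2 = -1.006410


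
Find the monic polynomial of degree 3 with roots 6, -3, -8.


A monic polynomial with roots 6, -3, -8 is:
p(x) = (x - 6)(x + 3)(x + 8)
After multiplying by (x - 6): x - 6
After multiplying by (x + 3): x^2 - 3x - 18
After multiplying by (x + 8): x^3 + 5x^2 - 42x - 144

x^3 + 5x^2 - 42x - 144


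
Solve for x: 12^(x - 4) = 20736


Express both sides with the same base.
20736 = 12^4
Since the bases match, equate exponents: x - 4 = 4
So x = 4 - (-4) = 8

x = 8


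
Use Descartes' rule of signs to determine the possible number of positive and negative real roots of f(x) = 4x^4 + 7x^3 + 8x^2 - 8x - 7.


Descartes' rule of signs:

For positive roots, count sign changes in f(x) = 4x^4 + 7x^3 + 8x^2 - 8x - 7:
Signs of coefficients: +, +, +, -, -
Number of sign changes: 1
Possible positive real roots: 1

For negative roots, examine f(-x) = 4x^4 - 7x^3 + 8x^2 + 8x - 7:
Signs of coefficients: +, -, +, +, -
Number of sign changes: 3
Possible negative real roots: 3, 1

Positive roots: 1; Negative roots: 3 or 1


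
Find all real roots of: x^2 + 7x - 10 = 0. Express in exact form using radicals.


Using the quadratic formula: x = (-b ± sqrt(b^2 - 4ac)) / (2a)
Here a = 1, b = 7, c = -10
Discriminant = b^2 - 4ac = 7^2 - 4(1)(-10) = 49 + 40 = 89
Since discriminant = 89 > 0, there are two real roots.
x = (-7 ± sqrt(89)) / 2
Numerically: x ≈ 1.2170 or x ≈ -8.2170

x = (-7 + sqrt(89)) / 2 or x = (-7 - sqrt(89)) / 2


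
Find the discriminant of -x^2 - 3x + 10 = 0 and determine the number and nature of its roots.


For ax^2 + bx + c = 0, discriminant D = b^2 - 4ac
Here a = -1, b = -3, c = 10
D = (-3)^2 - 4(-1)(10) = 9 + 40 = 49

D = 49 > 0 and is a perfect square (sqrt = 7)
The equation has 2 distinct real rational roots.

Discriminant = 49, 2 distinct real rational roots


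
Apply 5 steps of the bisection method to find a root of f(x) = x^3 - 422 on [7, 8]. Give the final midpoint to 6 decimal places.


f(x) = x^3 - 422
f(7) = -79 < 0
f(8) = 90 > 0

Step 1: midpoint = (7.000000 + 8.000000)/2 = 7.500000
  f(7.500000) = -0.125000
  f(mid) < 0, so root is in [7.500000, 8.000000]

Step 2: midpoint = (7.500000 + 8.000000)/2 = 7.750000
  f(7.750000) = 43.484375
  f(mid) > 0, so root is in [7.500000, 7.750000]

Step 3: midpoint = (7.500000 + 7.750000)/2 = 7.625000
  f(7.625000) = 21.322266
  f(mid) > 0, so root is in [7.500000, 7.625000]

Step 4: midpoint = (7.500000 + 7.625000)/2 = 7.562500
  f(7.562500) = 10.510010
  f(mid) > 0, so root is in [7.500000, 7.562500]

Step 5: midpoint = (7.500000 + 7.562500)/2 = 7.531250
  f(7.531250) = 5.170441
  f(mid) > 0, so root is in [7.500000, 7.531250]

midpoint = 7.531250


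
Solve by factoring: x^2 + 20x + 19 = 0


We need two numbers that multiply to 19 and add to 20.
Those numbers are 1 and 19 (since 1 * 19 = 19 and 1 + 19 = 20).
So x^2 + 20x + 19 = (x + 1)(x + 19) = 0
Setting each factor to zero: x = -1 or x = -19

x = -19, x = -1


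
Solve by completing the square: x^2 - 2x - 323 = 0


Start: x^2 - 2x - 323 = 0
Move constant: x^2 - 2x = 323
Half of -2 is -1, squared is 1
Add 1 to both sides: x^2 - 2x + 1 = 324
(x - 1)^2 = 324
x - 1 = ±18
x = 1 + 18 = 19 or x = 1 - 18 = -17

x = -17, x = 19


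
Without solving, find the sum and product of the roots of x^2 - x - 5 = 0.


By Vieta's formulas for ax^2 + bx + c = 0:
  Sum of roots = -b/a
  Product of roots = c/a

Here a = 1, b = -1, c = -5
Sum = -(-1)/1 = 1
Product = -5/1 = -5

Sum = 1, Product = -5


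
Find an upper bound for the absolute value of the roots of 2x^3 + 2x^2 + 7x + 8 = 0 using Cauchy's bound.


Cauchy's bound: all roots r satisfy |r| <= 1 + max(|a_i/a_n|) for i = 0,...,n-1
where a_n is the leading coefficient.

Coefficients: [2, 2, 7, 8]
Leading coefficient a_n = 2
Ratios |a_i/a_n|: 1, 7/2, 4
Maximum ratio: 4
Cauchy's bound: |r| <= 1 + 4 = 5

Upper bound = 5


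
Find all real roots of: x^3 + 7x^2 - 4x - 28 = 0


Let p(x) = x^3 + 7x^2 - 4x - 28. By the rational root theorem (leading coefficient 1), any rational root is an integer divisor of 28: try ±1, ±2, ... in turn.
Test x = 1: value = -24 ≠ 0.
Test x = -1: value = -18 ≠ 0.
Test x = 2: value = 0 ✓, so (x - 2) is a factor.
Synthetic division by (x - 2): bring down 1; 1(2) + 7 = 9; 9(2) - 4 = 14; 14(2) - 28 = 0 → quotient x^2 + 9x + 14, remainder 0.
Solve the quadratic x^2 + 9x + 14 = 0: discriminant = 9^2 - 4(1)(14) = 81 - 56 = 25.
sqrt(25) = 5, so x = (-9 ± 5)/2: x = -2 or x = -7.

x = -7, x = -2, x = 2


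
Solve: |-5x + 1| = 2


An absolute value equation |expr| = 2 gives two cases:
Case 1: -5x + 1 = 2
  -5x = 1, so x = -1/5
Case 2: -5x + 1 = -2
  -5x = -3, so x = 3/5

x = -1/5, x = 3/5


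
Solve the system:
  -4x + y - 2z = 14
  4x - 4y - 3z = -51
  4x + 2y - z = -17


Using Cramer's rule. Expand each determinant along the first row.
D  = (-4)*[(-4)*(-1) - (-3)*2] - 1*[4*(-1) - (-3)*4] + (-2)*[4*2 - (-4)*4]
  = (-4)*(10) - 1*(8) + (-2)*(24) = -96
Dx = 14*[(-4)*(-1) - (-3)*2] - 1*[(-51)*(-1) - (-3)*(-17)] + (-2)*[(-51)*2 - (-4)*(-17)]
  = 14*(10) - 1*(0) + (-2)*(-170) = 480
Dy = (-4)*[(-51)*(-1) - (-3)*(-17)] - 14*[4*(-1) - (-3)*4] + (-2)*[4*(-17) - (-51)*4]
  = (-4)*(0) - 14*(8) + (-2)*(136) = -384
Dz = (-4)*[(-4)*(-17) - (-51)*2] - 1*[4*(-17) - (-51)*4] + 14*[4*2 - (-4)*4]
  = (-4)*(170) - 1*(136) + 14*(24) = -480
x = Dx/D = 480/-96 = -5, y = Dy/D = -384/-96 = 4, z = Dz/D = -480/-96 = 5
Check eq1: (-4)(-5) + (1)(4) + (-2)(5) = 14 = 14 ✓
Check eq2: (4)(-5) + (-4)(4) + (-3)(5) = -51 = -51 ✓
Check eq3: (4)(-5) + (2)(4) + (-1)(5) = -17 = -17 ✓

x = -5, y = 4, z = 5


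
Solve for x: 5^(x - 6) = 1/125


Express both sides with the same base.
1/125 = 5^(-3)
Since the bases match, equate exponents: x - 6 = -3
So x = -3 - (-6) = 3

x = 3


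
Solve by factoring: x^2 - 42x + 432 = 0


We need two numbers that multiply to 432 and add to -42.
Those numbers are -18 and -24 (since (-18) * (-24) = 432 and (-18) + (-24) = -42).
So x^2 - 42x + 432 = (x - 18)(x - 24) = 0
Setting each factor to zero: x = 18 or x = 24

x = 18, x = 24


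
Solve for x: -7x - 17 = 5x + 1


Starting with: -7x - 17 = 5x + 1
Move all x terms to left: (-7 - 5)x = 1 + 17
Simplify: -12x = 18
Divide both sides by -12: x = -3/2

x = -3/2


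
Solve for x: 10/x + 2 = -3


Subtract 2 from both sides: 10/x = -5
Multiply both sides by x: 10 = -5 * x
Divide by -5: x = -2

x = -2


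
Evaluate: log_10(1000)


We need the exponent such that 10^? = 1000
10^3 = 1000
Therefore log_10(1000) = 3

3


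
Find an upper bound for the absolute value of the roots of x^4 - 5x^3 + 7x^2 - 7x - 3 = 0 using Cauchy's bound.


Cauchy's bound: all roots r satisfy |r| <= 1 + max(|a_i/a_n|) for i = 0,...,n-1
where a_n is the leading coefficient.

Coefficients: [1, -5, 7, -7, -3]
Leading coefficient a_n = 1
Ratios |a_i/a_n|: 5, 7, 7, 3
Maximum ratio: 7
Cauchy's bound: |r| <= 1 + 7 = 8

Upper bound = 8


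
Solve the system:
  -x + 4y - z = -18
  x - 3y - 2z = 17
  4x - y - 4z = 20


Using Cramer's rule. Expand each determinant along the first row.
D  = (-1)*[(-3)*(-4) - (-2)*(-1)] - 4*[1*(-4) - (-2)*4] + (-1)*[1*(-1) - (-3)*4]
  = (-1)*(10) - 4*(4) + (-1)*(11) = -37
Dx = (-18)*[(-3)*(-4) - (-2)*(-1)] - 4*[17*(-4) - (-2)*20] + (-1)*[17*(-1) - (-3)*20]
  = (-18)*(10) - 4*(-28) + (-1)*(43) = -111
Dy = (-1)*[17*(-4) - (-2)*20] - (-18)*[1*(-4) - (-2)*4] + (-1)*[1*20 - 17*4]
  = (-1)*(-28) - (-18)*(4) + (-1)*(-48) = 148
Dz = (-1)*[(-3)*20 - 17*(-1)] - 4*[1*20 - 17*4] + (-18)*[1*(-1) - (-3)*4]
  = (-1)*(-43) - 4*(-48) + (-18)*(11) = 37
x = Dx/D = -111/-37 = 3, y = Dy/D = 148/-37 = -4, z = Dz/D = 37/-37 = -1
Check eq1: (-1)(3) + (4)(-4) + (-1)(-1) = -18 = -18 ✓
Check eq2: (1)(3) + (-3)(-4) + (-2)(-1) = 17 = 17 ✓
Check eq3: (4)(3) + (-1)(-4) + (-4)(-1) = 20 = 20 ✓

x = 3, y = -4, z = -1


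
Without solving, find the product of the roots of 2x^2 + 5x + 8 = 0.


By Vieta's formulas for ax^2 + bx + c = 0:
  Sum of roots = -b/a
  Product of roots = c/a

Here a = 2, b = 5, c = 8
Sum = -(5)/2 = -5/2
Product = 8/2 = 4

Product = 4


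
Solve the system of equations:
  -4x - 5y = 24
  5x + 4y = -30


Using Cramer's rule:
Determinant D = (-4)(4) - (5)(-5) = -16 + 25 = 9
Dx = (24)(4) - (-30)(-5) = 96 - 150 = -54
Dy = (-4)(-30) - (5)(24) = 120 - 120 = 0
x = Dx/D = -54/9 = -6
y = Dy/D = 0/9 = 0

x = -6, y = 0


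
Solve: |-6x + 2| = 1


An absolute value equation |expr| = 1 gives two cases:
Case 1: -6x + 2 = 1
  -6x = -1, so x = 1/6
Case 2: -6x + 2 = -1
  -6x = -3, so x = 1/2

x = 1/6, x = 1/2


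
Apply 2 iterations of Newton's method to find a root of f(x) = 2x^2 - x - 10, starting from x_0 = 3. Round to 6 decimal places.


Newton's method: x_(n+1) = x_n - f(x_n)/f'(x_n)
f(x) = 2x^2 - x - 10
f'(x) = 4x - 1

Iteration 1:
  f(3.000000) = 5.000000
  f'(3.000000) = 11.000000
  x_1 = 3.000000 - (5.000000)/(11.000000) = 2.545455

Iteration 2:
  f(2.545455) = 0.413223
  f'(2.545455) = 9.181818
  x_2 = 2.545455 - (0.413223)/(9.181818) = 2.500450

x_2 = 2.500450


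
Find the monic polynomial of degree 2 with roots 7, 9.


A monic polynomial with roots 7, 9 is:
p(x) = (x - 7)(x - 9)
After multiplying by (x - 7): x - 7
After multiplying by (x - 9): x^2 - 16x + 63

x^2 - 16x + 63


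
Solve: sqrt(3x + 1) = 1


Square both sides: 3x + 1 = 1^2 = 1
3x = 1 - 1 = 0
x = 0
Check: sqrt(3*0 + 1) = sqrt(1) = 1 ✓

x = 0


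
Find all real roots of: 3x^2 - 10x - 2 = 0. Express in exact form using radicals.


Using the quadratic formula: x = (-b ± sqrt(b^2 - 4ac)) / (2a)
Here a = 3, b = -10, c = -2
Discriminant = b^2 - 4ac = (-10)^2 - 4(3)(-2) = 100 + 24 = 124
Since discriminant = 124 > 0, there are two real roots.
x = (10 ± 2*sqrt(31)) / 6
Simplifying: x = (5 ± sqrt(31)) / 3
Numerically: x ≈ 3.5226 or x ≈ -0.1893

x = (5 + sqrt(31)) / 3 or x = (5 - sqrt(31)) / 3


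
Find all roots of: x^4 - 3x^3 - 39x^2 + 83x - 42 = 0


Let p(x) = x^4 - 3x^3 - 39x^2 + 83x - 42. By the rational root theorem (leading coefficient 1), any rational root is an integer divisor of 42: try ±1, ±2, ... in turn.
Test x = 1: value = 0 ✓, so (x - 1) is a factor.
Synthetic division by (x - 1): bring down 1; 1(1) - 3 = -2; (-2)(1) - 39 = -41; (-41)(1) + 83 = 42; 42(1) - 42 = 0 → quotient x^3 - 2x^2 - 41x + 42, remainder 0.
Continue with the quotient x^3 - 2x^2 - 41x + 42 (candidates must divide 42; re-test x = 1 first in case it repeats).
Test x = 1: value = 0 ✓, so (x - 1) is a factor.
Synthetic division by (x - 1): bring down 1; 1(1) - 2 = -1; (-1)(1) - 41 = -42; (-42)(1) + 42 = 0 → quotient x^2 - x - 42, remainder 0.
Solve the quadratic x^2 - x - 42 = 0: discriminant = (-1)^2 - 4(1)(-42) = 1 + 168 = 169.
sqrt(169) = 13, so x = (1 ± 13)/2: x = 7 or x = -6.
Collecting all roots found:

x = -6, x = 1 (multiplicity 2), x = 7


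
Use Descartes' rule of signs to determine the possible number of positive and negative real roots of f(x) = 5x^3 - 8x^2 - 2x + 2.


Descartes' rule of signs:

For positive roots, count sign changes in f(x) = 5x^3 - 8x^2 - 2x + 2:
Signs of coefficients: +, -, -, +
Number of sign changes: 2
Possible positive real roots: 2, 0

For negative roots, examine f(-x) = -5x^3 - 8x^2 + 2x + 2:
Signs of coefficients: -, -, +, +
Number of sign changes: 1
Possible negative real roots: 1

Positive roots: 2 or 0; Negative roots: 1


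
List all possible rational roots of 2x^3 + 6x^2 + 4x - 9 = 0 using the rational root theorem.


Rational root theorem: possible roots are ±p/q where:
  p divides the constant term (-9): p ∈ {1, 3, 9}
  q divides the leading coefficient (2): q ∈ {1, 2}

All possible rational roots: -9, -9/2, -3, -3/2, -1, -1/2, 1/2, 1, 3/2, 3, 9/2, 9

-9, -9/2, -3, -3/2, -1, -1/2, 1/2, 1, 3/2, 3, 9/2, 9


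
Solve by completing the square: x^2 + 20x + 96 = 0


Start: x^2 + 20x + 96 = 0
Move constant: x^2 + 20x = -96
Half of 20 is 10, squared is 100
Add 100 to both sides: x^2 + 20x + 100 = 4
(x + 10)^2 = 4
x + 10 = ±2
x = -10 + 2 = -8 or x = -10 - 2 = -12

x = -12, x = -8


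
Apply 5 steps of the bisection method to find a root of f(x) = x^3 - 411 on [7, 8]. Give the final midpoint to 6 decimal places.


f(x) = x^3 - 411
f(7) = -68 < 0
f(8) = 101 > 0

Step 1: midpoint = (7.000000 + 8.000000)/2 = 7.500000
  f(7.500000) = 10.875000
  f(mid) > 0, so root is in [7.000000, 7.500000]

Step 2: midpoint = (7.000000 + 7.500000)/2 = 7.250000
  f(7.250000) = -29.921875
  f(mid) < 0, so root is in [7.250000, 7.500000]

Step 3: midpoint = (7.250000 + 7.500000)/2 = 7.375000
  f(7.375000) = -9.869141
  f(mid) < 0, so root is in [7.375000, 7.500000]

Step 4: midpoint = (7.375000 + 7.500000)/2 = 7.437500
  f(7.437500) = 0.415771
  f(mid) > 0, so root is in [7.375000, 7.437500]

Step 5: midpoint = (7.375000 + 7.437500)/2 = 7.406250
  f(7.406250) = -4.748383
  f(mid) < 0, so root is in [7.406250, 7.437500]

midpoint = 7.406250


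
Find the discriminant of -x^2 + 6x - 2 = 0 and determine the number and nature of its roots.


For ax^2 + bx + c = 0, discriminant D = b^2 - 4ac
Here a = -1, b = 6, c = -2
D = (6)^2 - 4(-1)(-2) = 36 - 8 = 28

D = 28 > 0 but not a perfect square
The equation has 2 distinct real irrational roots.

Discriminant = 28, 2 distinct real irrational roots


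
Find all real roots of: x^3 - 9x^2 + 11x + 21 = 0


Let p(x) = x^3 - 9x^2 + 11x + 21. By the rational root theorem (leading coefficient 1), any rational root is an integer divisor of 21: try ±1, ±2, ... in turn.
Test x = 1: value = 24 ≠ 0.
Test x = -1: value = 0 ✓, so (x + 1) is a factor.
Synthetic division by (x + 1): bring down 1; 1(-1) - 9 = -10; (-10)(-1) + 11 = 21; 21(-1) + 21 = 0 → quotient x^2 - 10x + 21, remainder 0.
Solve the quadratic x^2 - 10x + 21 = 0: discriminant = (-10)^2 - 4(1)(21) = 100 - 84 = 16.
sqrt(16) = 4, so x = (10 ± 4)/2: x = 7 or x = 3.

x = -1, x = 3, x = 7


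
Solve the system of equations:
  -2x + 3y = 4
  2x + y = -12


Using Cramer's rule:
Determinant D = (-2)(1) - (2)(3) = -2 - 6 = -8
Dx = (4)(1) - (-12)(3) = 4 + 36 = 40
Dy = (-2)(-12) - (2)(4) = 24 - 8 = 16
x = Dx/D = 40/-8 = -5
y = Dy/D = 16/-8 = -2

x = -5, y = -2


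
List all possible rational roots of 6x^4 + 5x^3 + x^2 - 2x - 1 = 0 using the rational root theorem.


Rational root theorem: possible roots are ±p/q where:
  p divides the constant term (-1): p ∈ {1}
  q divides the leading coefficient (6): q ∈ {1, 2, 3, 6}

All possible rational roots: -1, -1/2, -1/3, -1/6, 1/6, 1/3, 1/2, 1

-1, -1/2, -1/3, -1/6, 1/6, 1/3, 1/2, 1


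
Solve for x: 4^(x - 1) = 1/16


Express both sides with the same base.
1/16 = 4^(-2)
Since the bases match, equate exponents: x - 1 = -2
So x = -2 - (-1) = -1

x = -1


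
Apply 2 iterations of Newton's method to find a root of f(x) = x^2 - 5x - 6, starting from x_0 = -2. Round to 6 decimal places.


Newton's method: x_(n+1) = x_n - f(x_n)/f'(x_n)
f(x) = x^2 - 5x - 6
f'(x) = 2x - 5

Iteration 1:
  f(-2.000000) = 8.000000
  f'(-2.000000) = -9.000000
  x_1 = -2.000000 - (8.000000)/(-9.000000) = -1.111111

Iteration 2:
  f(-1.111111) = 0.790123
  f'(-1.111111) = -7.222222
  x_2 = -1.111111 - (0.790123)/(-7.222222) = -1.001709

x_2 = -1.001709


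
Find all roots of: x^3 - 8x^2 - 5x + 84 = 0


Let p(x) = x^3 - 8x^2 - 5x + 84. By the rational root theorem (leading coefficient 1), any rational root is an integer divisor of 84: try ±1, ±2, ... in turn.
Test x = 1: value = 72 ≠ 0.
Test x = -1: value = 80 ≠ 0.
Test x = 2: value = 50 ≠ 0.
Test x = -2: value = 54 ≠ 0.
Test x = 3: value = 24 ≠ 0.
Test x = -3: value = 0 ✓, so (x + 3) is a factor.
Synthetic division by (x + 3): bring down 1; 1(-3) - 8 = -11; (-11)(-3) - 5 = 28; 28(-3) + 84 = 0 → quotient x^2 - 11x + 28, remainder 0.
Solve the quadratic x^2 - 11x + 28 = 0: discriminant = (-11)^2 - 4(1)(28) = 121 - 112 = 9.
sqrt(9) = 3, so x = (11 ± 3)/2: x = 7 or x = 4.
Collecting all roots found:

x = -3, x = 4, x = 7


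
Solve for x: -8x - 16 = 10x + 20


Starting with: -8x - 16 = 10x + 20
Move all x terms to left: (-8 - 10)x = 20 + 16
Simplify: -18x = 36
Divide both sides by -18: x = -2

x = -2


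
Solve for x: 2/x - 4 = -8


Subtract -4 from both sides: 2/x = -4
Multiply both sides by x: 2 = -4 * x
Divide by -4: x = -1/2

x = -1/2


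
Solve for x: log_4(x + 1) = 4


Convert to exponential form: x + 1 = 4^4 = 256
x = 256 - 1 = 255
Check: log_4(255 + 1) = log_4(256) = log_4(256) = 4 ✓

x = 255


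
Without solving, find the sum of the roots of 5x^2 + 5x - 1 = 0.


By Vieta's formulas for ax^2 + bx + c = 0:
  Sum of roots = -b/a
  Product of roots = c/a

Here a = 5, b = 5, c = -1
Sum = -(5)/5 = -1
Product = -1/5 = -1/5

Sum = -1


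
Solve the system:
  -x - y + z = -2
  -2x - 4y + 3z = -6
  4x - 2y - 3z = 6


Using Cramer's rule. Expand each determinant along the first row.
D  = (-1)*[(-4)*(-3) - 3*(-2)] - (-1)*[(-2)*(-3) - 3*4] + 1*[(-2)*(-2) - (-4)*4]
  = (-1)*(18) - (-1)*(-6) + 1*(20) = -4
Dx = (-2)*[(-4)*(-3) - 3*(-2)] - (-1)*[(-6)*(-3) - 3*6] + 1*[(-6)*(-2) - (-4)*6]
  = (-2)*(18) - (-1)*(0) + 1*(36) = 0
Dy = (-1)*[(-6)*(-3) - 3*6] - (-2)*[(-2)*(-3) - 3*4] + 1*[(-2)*6 - (-6)*4]
  = (-1)*(0) - (-2)*(-6) + 1*(12) = 0
Dz = (-1)*[(-4)*6 - (-6)*(-2)] - (-1)*[(-2)*6 - (-6)*4] + (-2)*[(-2)*(-2) - (-4)*4]
  = (-1)*(-36) - (-1)*(12) + (-2)*(20) = 8
x = Dx/D = 0/-4 = 0, y = Dy/D = 0/-4 = 0, z = Dz/D = 8/-4 = -2
Check eq1: (-1)(0) + (-1)(0) + (1)(-2) = -2 = -2 ✓
Check eq2: (-2)(0) + (-4)(0) + (3)(-2) = -6 = -6 ✓
Check eq3: (4)(0) + (-2)(0) + (-3)(-2) = 6 = 6 ✓

x = 0, y = 0, z = -2


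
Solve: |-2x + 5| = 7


An absolute value equation |expr| = 7 gives two cases:
Case 1: -2x + 5 = 7
  -2x = 2, so x = -1
Case 2: -2x + 5 = -7
  -2x = -12, so x = 6

x = -1, x = 6


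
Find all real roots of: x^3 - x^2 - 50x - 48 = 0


Let p(x) = x^3 - x^2 - 50x - 48. By the rational root theorem (leading coefficient 1), any rational root is an integer divisor of 48: try ±1, ±2, ... in turn.
Test x = 1: value = -98 ≠ 0.
Test x = -1: value = 0 ✓, so (x + 1) is a factor.
Synthetic division by (x + 1): bring down 1; 1(-1) - 1 = -2; (-2)(-1) - 50 = -48; (-48)(-1) - 48 = 0 → quotient x^2 - 2x - 48, remainder 0.
Solve the quadratic x^2 - 2x - 48 = 0: discriminant = (-2)^2 - 4(1)(-48) = 4 + 192 = 196.
sqrt(196) = 14, so x = (2 ± 14)/2: x = 8 or x = -6.

x = -6, x = -1, x = 8


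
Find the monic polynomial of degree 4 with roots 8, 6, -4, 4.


A monic polynomial with roots 8, 6, -4, 4 is:
p(x) = (x - 8)(x - 6)(x + 4)(x - 4)
After multiplying by (x - 8): x - 8
After multiplying by (x - 6): x^2 - 14x + 48
After multiplying by (x + 4): x^3 - 10x^2 - 8x + 192
After multiplying by (x - 4): x^4 - 14x^3 + 32x^2 + 224x - 768

x^4 - 14x^3 + 32x^2 + 224x - 768


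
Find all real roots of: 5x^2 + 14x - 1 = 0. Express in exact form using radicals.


Using the quadratic formula: x = (-b ± sqrt(b^2 - 4ac)) / (2a)
Here a = 5, b = 14, c = -1
Discriminant = b^2 - 4ac = 14^2 - 4(5)(-1) = 196 + 20 = 216
Since discriminant = 216 > 0, there are two real roots.
x = (-14 ± 6*sqrt(6)) / 10
Simplifying: x = (-7 ± 3*sqrt(6)) / 5
Numerically: x ≈ 0.0697 or x ≈ -2.8697

x = (-7 + 3*sqrt(6)) / 5 or x = (-7 - 3*sqrt(6)) / 5


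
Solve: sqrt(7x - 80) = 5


Square both sides: 7x - 80 = 5^2 = 25
7x = 25 + 80 = 105
x = 15
Check: sqrt(7*15 - 80) = sqrt(25) = 5 ✓

x = 15


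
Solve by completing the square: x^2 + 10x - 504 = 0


Start: x^2 + 10x - 504 = 0
Move constant: x^2 + 10x = 504
Half of 10 is 5, squared is 25
Add 25 to both sides: x^2 + 10x + 25 = 529
(x + 5)^2 = 529
x + 5 = ±23
x = -5 + 23 = 18 or x = -5 - 23 = -28

x = -28, x = 18


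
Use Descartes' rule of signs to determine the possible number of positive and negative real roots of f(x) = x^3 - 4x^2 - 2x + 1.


Descartes' rule of signs:

For positive roots, count sign changes in f(x) = x^3 - 4x^2 - 2x + 1:
Signs of coefficients: +, -, -, +
Number of sign changes: 2
Possible positive real roots: 2, 0

For negative roots, examine f(-x) = -x^3 - 4x^2 + 2x + 1:
Signs of coefficients: -, -, +, +
Number of sign changes: 1
Possible negative real roots: 1

Positive roots: 2 or 0; Negative roots: 1


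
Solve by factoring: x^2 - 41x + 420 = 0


We need two numbers that multiply to 420 and add to -41.
Those numbers are -20 and -21 (since (-20) * (-21) = 420 and (-20) + (-21) = -41).
So x^2 - 41x + 420 = (x - 20)(x - 21) = 0
Setting each factor to zero: x = 20 or x = 21

x = 20, x = 21


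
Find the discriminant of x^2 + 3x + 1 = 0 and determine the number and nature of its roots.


For ax^2 + bx + c = 0, discriminant D = b^2 - 4ac
Here a = 1, b = 3, c = 1
D = (3)^2 - 4(1)(1) = 9 - 4 = 5

D = 5 > 0 but not a perfect square
The equation has 2 distinct real irrational roots.

Discriminant = 5, 2 distinct real irrational roots


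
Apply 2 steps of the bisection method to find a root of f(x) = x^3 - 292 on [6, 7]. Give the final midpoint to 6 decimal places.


f(x) = x^3 - 292
f(6) = -76 < 0
f(7) = 51 > 0

Step 1: midpoint = (6.000000 + 7.000000)/2 = 6.500000
  f(6.500000) = -17.375000
  f(mid) < 0, so root is in [6.500000, 7.000000]

Step 2: midpoint = (6.500000 + 7.000000)/2 = 6.750000
  f(6.750000) = 15.546875
  f(mid) > 0, so root is in [6.500000, 6.750000]

midpoint = 6.750000


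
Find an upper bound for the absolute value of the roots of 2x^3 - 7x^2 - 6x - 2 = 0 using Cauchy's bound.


Cauchy's bound: all roots r satisfy |r| <= 1 + max(|a_i/a_n|) for i = 0,...,n-1
where a_n is the leading coefficient.

Coefficients: [2, -7, -6, -2]
Leading coefficient a_n = 2
Ratios |a_i/a_n|: 7/2, 3, 1
Maximum ratio: 7/2
Cauchy's bound: |r| <= 1 + 7/2 = 9/2

Upper bound = 9/2


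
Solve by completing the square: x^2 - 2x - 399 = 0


Start: x^2 - 2x - 399 = 0
Move constant: x^2 - 2x = 399
Half of -2 is -1, squared is 1
Add 1 to both sides: x^2 - 2x + 1 = 400
(x - 1)^2 = 400
x - 1 = ±20
x = 1 + 20 = 21 or x = 1 - 20 = -19

x = -19, x = 21


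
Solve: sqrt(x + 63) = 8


Square both sides: x + 63 = 8^2 = 64
x = 64 - 63 = 1
x = 1
Check: sqrt(1*1 + 63) = sqrt(64) = 8 ✓

x = 1


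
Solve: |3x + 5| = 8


An absolute value equation |expr| = 8 gives two cases:
Case 1: 3x + 5 = 8
  3x = 3, so x = 1
Case 2: 3x + 5 = -8
  3x = -13, so x = -13/3

x = -13/3, x = 1


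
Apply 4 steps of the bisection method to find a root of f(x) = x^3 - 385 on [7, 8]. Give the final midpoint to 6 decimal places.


f(x) = x^3 - 385
f(7) = -42 < 0
f(8) = 127 > 0

Step 1: midpoint = (7.000000 + 8.000000)/2 = 7.500000
  f(7.500000) = 36.875000
  f(mid) > 0, so root is in [7.000000, 7.500000]

Step 2: midpoint = (7.000000 + 7.500000)/2 = 7.250000
  f(7.250000) = -3.921875
  f(mid) < 0, so root is in [7.250000, 7.500000]

Step 3: midpoint = (7.250000 + 7.500000)/2 = 7.375000
  f(7.375000) = 16.130859
  f(mid) > 0, so root is in [7.250000, 7.375000]

Step 4: midpoint = (7.250000 + 7.375000)/2 = 7.312500
  f(7.312500) = 6.018799
  f(mid) > 0, so root is in [7.250000, 7.312500]

midpoint = 7.312500


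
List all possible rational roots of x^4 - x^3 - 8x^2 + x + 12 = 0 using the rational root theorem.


Rational root theorem: possible roots are ±p/q where:
  p divides the constant term (12): p ∈ {1, 2, 3, 4, 6, 12}
  q divides the leading coefficient (1): q ∈ {1}

All possible rational roots: -12, -6, -4, -3, -2, -1, 1, 2, 3, 4, 6, 12

-12, -6, -4, -3, -2, -1, 1, 2, 3, 4, 6, 12


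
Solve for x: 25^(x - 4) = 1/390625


Express both sides with the same base.
1/390625 = 25^(-4)
Since the bases match, equate exponents: x - 4 = -4
So x = -4 - (-4) = 0

x = 0
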